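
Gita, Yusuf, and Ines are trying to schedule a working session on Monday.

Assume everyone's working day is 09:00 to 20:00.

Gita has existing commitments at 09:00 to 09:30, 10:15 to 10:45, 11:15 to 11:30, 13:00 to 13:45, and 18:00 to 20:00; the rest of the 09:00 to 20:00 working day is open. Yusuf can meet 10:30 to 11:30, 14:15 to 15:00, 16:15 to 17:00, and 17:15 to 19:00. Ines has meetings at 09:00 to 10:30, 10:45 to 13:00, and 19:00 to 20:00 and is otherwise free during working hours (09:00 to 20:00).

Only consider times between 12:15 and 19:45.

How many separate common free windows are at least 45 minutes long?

Gita free within 09:00–20:00: 09:30–10:15, 10:45–11:15, 11:30–13:00, 13:45–18:00.
Ines free within 09:00–20:00: 10:30–10:45, 13:00–19:00.
Gita ∩ Yusuf: 10:45–11:15, 14:15–15:00, 16:15–17:00, 17:15–18:00.
Gita ∩ Yusuf ∩ Ines: 14:15–15:00, 16:15–17:00, 17:15–18:00.
Restricted to 12:15–19:45: 14:15–15:00, 16:15–17:00, 17:15–18:00.
Windows ≥ 45 min: 14:15–15:00, 16:15–17:00, 17:15–18:00.
That's 3 windows.

3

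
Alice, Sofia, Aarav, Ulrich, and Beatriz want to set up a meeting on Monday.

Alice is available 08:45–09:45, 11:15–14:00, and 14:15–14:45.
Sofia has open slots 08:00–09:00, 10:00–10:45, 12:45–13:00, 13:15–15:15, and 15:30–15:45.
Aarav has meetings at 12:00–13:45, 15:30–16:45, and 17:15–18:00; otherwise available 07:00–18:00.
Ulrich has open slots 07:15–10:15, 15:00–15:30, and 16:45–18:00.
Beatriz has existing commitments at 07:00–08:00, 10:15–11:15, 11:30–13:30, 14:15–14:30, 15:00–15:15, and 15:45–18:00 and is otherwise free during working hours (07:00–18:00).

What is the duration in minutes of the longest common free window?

Aarav free within 07:00–18:00: 07:00–12:00, 13:45–15:30, 16:45–17:15.
Beatriz free within 07:00–18:00: 08:00–10:15, 11:15–11:30, 13:30–14:15, 14:30–15:00, 15:15–15:45.
Alice ∩ Sofia: 08:45–09:00, 12:45–13:00, 13:15–14:00, 14:15–14:45.
Alice ∩ Sofia ∩ Aarav: 08:45–09:00, 13:45–14:00, 14:15–14:45.
Alice ∩ Sofia ∩ Aarav ∩ Ulrich: 08:45–09:00.
Alice ∩ Sofia ∩ Aarav ∩ Ulrich ∩ Beatriz: 08:45–09:00.
Single common window of 15 minutes.

15 minutes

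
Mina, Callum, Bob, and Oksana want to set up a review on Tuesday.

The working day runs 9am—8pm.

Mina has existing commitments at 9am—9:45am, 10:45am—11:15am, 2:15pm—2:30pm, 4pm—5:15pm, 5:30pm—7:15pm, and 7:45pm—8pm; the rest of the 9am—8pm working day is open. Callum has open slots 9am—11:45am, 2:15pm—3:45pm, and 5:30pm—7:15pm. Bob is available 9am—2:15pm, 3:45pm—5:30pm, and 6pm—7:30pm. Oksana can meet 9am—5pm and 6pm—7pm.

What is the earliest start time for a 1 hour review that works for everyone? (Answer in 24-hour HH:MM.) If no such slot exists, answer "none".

Mina free within 09:00–20:00: 09:45–10:45, 11:15–14:15, 14:30–16:00, 17:15–17:30, 19:15–19:45.
Mina ∩ Callum: 09:45–10:45, 11:15–11:45, 14:30–15:45.
Mina ∩ Callum ∩ Bob: 09:45–10:45, 11:15–11:45.
Mina ∩ Callum ∩ Bob ∩ Oksana: 09:45–10:45, 11:15–11:45.
Windows ≥ 60 min: 09:45–10:45.
Earliest such window starts at 09:45.

09:45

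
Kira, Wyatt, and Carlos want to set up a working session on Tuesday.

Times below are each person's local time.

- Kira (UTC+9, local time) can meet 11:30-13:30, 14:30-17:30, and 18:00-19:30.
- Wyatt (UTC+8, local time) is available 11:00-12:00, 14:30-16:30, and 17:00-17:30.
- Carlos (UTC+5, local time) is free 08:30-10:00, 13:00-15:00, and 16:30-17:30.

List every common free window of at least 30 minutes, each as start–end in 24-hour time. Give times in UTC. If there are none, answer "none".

Kira → UTC: 02:30–04:30, 05:30–08:30, 09:00–10:30.
Wyatt → UTC: 03:00–04:00, 06:30–08:30, 09:00–09:30.
Carlos → UTC: 03:30–05:00, 08:00–10:00, 11:30–12:30.
Kira ∩ Wyatt: 03:00–04:00, 06:30–08:30, 09:00–09:30.
Kira ∩ Wyatt ∩ Carlos: 03:30–04:00, 08:00–08:30, 09:00–09:30.
Windows ≥ 30 min: 03:30–04:00, 08:00–08:30, 09:00–09:30.

03:30–04:00, 08:00–08:30, 09:00–09:30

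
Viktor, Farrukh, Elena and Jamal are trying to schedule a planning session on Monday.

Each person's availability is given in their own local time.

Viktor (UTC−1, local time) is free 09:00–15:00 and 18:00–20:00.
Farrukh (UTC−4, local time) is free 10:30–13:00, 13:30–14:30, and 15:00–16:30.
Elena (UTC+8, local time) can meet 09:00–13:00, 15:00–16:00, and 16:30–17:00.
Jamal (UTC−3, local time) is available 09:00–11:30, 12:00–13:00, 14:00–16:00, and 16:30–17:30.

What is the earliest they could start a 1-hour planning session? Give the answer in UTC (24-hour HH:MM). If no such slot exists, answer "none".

Viktor → UTC: 10:00–16:00, 19:00–21:00.
Farrukh → UTC: 14:30–17:00, 17:30–18:30, 19:00–20:30.
Elena → UTC: 01:00–05:00, 07:00–08:00, 08:30–09:00.
Jamal → UTC: 12:00–14:30, 15:00–16:00, 17:00–19:00, 19:30–20:30.
Viktor ∩ Farrukh: 14:30–16:00, 19:00–20:30.
Viktor ∩ Farrukh ∩ Elena: (none).
Viktor ∩ Farrukh ∩ Elena ∩ Jamal: (none).
Windows ≥ 60 min: (none).

none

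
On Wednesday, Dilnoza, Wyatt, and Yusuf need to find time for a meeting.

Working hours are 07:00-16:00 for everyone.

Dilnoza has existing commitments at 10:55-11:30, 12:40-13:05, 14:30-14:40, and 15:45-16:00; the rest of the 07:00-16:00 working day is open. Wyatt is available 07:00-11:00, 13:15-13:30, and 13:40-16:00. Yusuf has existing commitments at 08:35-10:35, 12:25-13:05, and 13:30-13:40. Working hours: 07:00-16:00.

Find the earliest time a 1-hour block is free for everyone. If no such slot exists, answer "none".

07:00

Dilnoza free within 07:00–16:00: 07:00–10:55, 11:30–12:40, 13:05–14:30, 14:40–15:45.
Yusuf free within 07:00–16:00: 07:00–08:35, 10:35–12:25, 13:05–13:30, 13:40–16:00.
Dilnoza ∩ Wyatt: 07:00–10:55, 13:15–13:30, 13:40–14:30, 14:40–15:45.
Dilnoza ∩ Wyatt ∩ Yusuf: 07:00–08:35, 10:35–10:55, 13:15–13:30, 13:40–14:30, 14:40–15:45.
Windows ≥ 60 min: 07:00–08:35, 14:40–15:45.
Earliest such window starts at 07:00.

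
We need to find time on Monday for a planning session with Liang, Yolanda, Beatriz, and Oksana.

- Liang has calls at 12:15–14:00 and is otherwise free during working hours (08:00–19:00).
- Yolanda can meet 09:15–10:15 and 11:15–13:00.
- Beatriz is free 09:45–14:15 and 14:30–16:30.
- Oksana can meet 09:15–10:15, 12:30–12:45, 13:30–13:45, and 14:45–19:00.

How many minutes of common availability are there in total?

Liang free within 08:00–19:00: 08:00–12:15, 14:00–19:00.
Liang ∩ Yolanda: 09:15–10:15, 11:15–12:15.
Liang ∩ Yolanda ∩ Beatriz: 09:45–10:15, 11:15–12:15.
Liang ∩ Yolanda ∩ Beatriz ∩ Oksana: 09:45–10:15.
Total common minutes: 30.

30 minutes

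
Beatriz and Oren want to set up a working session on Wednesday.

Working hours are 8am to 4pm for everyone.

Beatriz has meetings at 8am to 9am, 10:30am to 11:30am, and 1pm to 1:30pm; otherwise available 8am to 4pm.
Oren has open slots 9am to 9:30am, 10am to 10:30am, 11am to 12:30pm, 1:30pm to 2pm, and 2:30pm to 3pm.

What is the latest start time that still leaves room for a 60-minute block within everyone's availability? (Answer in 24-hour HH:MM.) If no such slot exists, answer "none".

Beatriz free within 08:00–16:00: 09:00–10:30, 11:30–13:00, 13:30–16:00.
Beatriz ∩ Oren: 09:00–09:30, 10:00–10:30, 11:30–12:30, 13:30–14:00, 14:30–15:00.
Windows ≥ 60 min: 11:30–12:30.
Latest start in the last window 11:30–12:30 is 12:30 − 60 min = 11:30.

11:30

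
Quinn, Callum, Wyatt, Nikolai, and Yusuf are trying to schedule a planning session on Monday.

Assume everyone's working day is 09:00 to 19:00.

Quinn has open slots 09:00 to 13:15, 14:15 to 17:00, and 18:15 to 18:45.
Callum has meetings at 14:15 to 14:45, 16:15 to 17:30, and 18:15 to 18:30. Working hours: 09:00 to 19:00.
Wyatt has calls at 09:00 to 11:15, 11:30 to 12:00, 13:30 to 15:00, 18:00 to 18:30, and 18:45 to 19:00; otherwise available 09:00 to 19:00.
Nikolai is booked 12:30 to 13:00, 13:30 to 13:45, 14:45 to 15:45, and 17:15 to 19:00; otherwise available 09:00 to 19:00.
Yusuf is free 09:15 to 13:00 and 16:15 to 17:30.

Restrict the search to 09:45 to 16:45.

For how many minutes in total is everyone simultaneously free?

45 minutes

Callum free within 09:00–19:00: 09:00–14:15, 14:45–16:15, 17:30–18:15, 18:30–19:00.
Wyatt free within 09:00–19:00: 11:15–11:30, 12:00–13:30, 15:00–18:00, 18:30–18:45.
Nikolai free within 09:00–19:00: 09:00–12:30, 13:00–13:30, 13:45–14:45, 15:45–17:15.
Quinn ∩ Callum: 09:00–13:15, 14:45–16:15, 18:30–18:45.
Quinn ∩ Callum ∩ Wyatt: 11:15–11:30, 12:00–13:15, 15:00–16:15, 18:30–18:45.
Quinn ∩ Callum ∩ Wyatt ∩ Nikolai: 11:15–11:30, 12:00–12:30, 13:00–13:15, 15:45–16:15.
Quinn ∩ Callum ∩ Wyatt ∩ Nikolai ∩ Yusuf: 11:15–11:30, 12:00–12:30.
Restricted to 09:45–16:45: 11:15–11:30, 12:00–12:30.
Total common minutes: 15 + 30 = 45.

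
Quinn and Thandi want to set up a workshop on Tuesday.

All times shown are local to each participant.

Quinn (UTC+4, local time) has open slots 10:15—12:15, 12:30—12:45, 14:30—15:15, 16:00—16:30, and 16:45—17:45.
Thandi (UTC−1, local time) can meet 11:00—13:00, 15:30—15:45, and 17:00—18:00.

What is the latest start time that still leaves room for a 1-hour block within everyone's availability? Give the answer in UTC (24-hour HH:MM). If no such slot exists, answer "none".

Quinn → UTC: 06:15–08:15, 08:30–08:45, 10:30–11:15, 12:00–12:30, 12:45–13:45.
Thandi → UTC: 12:00–14:00, 16:30–16:45, 18:00–19:00.
Quinn ∩ Thandi: 12:00–12:30, 12:45–13:45.
Windows ≥ 60 min: 12:45–13:45.
Latest start in the last window 12:45–13:45 is 13:45 − 60 min = 12:45.

12:45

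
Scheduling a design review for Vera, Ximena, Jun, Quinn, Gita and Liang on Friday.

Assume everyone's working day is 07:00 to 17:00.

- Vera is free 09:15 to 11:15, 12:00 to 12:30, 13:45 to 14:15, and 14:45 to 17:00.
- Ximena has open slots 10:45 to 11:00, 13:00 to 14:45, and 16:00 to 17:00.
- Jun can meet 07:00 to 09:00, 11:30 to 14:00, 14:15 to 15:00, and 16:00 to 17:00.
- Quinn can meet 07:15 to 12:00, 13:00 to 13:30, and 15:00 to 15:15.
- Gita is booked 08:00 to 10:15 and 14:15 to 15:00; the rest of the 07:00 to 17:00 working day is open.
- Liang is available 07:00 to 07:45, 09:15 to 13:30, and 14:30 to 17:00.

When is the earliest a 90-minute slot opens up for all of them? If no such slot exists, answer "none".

none

Gita free within 07:00–17:00: 07:00–08:00, 10:15–14:15, 15:00–17:00.
Vera ∩ Ximena: 10:45–11:00, 13:45–14:15, 16:00–17:00.
Vera ∩ Ximena ∩ Jun: 13:45–14:00, 16:00–17:00.
Vera ∩ Ximena ∩ Jun ∩ Quinn: (none).
Vera ∩ Ximena ∩ Jun ∩ Quinn ∩ Gita: (none).
Vera ∩ Ximena ∩ Jun ∩ Quinn ∩ Gita ∩ Liang: (none).
Windows ≥ 90 min: (none).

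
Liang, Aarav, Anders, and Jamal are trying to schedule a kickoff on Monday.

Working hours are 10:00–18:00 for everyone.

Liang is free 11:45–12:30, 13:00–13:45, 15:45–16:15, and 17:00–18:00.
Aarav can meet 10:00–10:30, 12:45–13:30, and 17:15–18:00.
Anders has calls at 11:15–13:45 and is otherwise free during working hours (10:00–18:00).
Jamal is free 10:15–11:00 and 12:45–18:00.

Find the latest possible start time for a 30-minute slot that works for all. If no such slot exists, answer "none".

17:30

Anders free within 10:00–18:00: 10:00–11:15, 13:45–18:00.
Liang ∩ Aarav: 13:00–13:30, 17:15–18:00.
Liang ∩ Aarav ∩ Anders: 17:15–18:00.
Liang ∩ Aarav ∩ Anders ∩ Jamal: 17:15–18:00.
Windows ≥ 30 min: 17:15–18:00.
Latest start in the last window 17:15–18:00 is 18:00 − 30 min = 17:30.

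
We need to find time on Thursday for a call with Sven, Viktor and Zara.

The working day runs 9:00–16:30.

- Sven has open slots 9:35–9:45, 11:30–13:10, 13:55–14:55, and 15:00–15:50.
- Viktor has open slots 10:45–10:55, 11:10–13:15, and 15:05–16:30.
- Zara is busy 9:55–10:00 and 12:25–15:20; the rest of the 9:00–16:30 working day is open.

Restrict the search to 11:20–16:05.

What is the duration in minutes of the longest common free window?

Zara free within 09:00–16:30: 09:00–09:55, 10:00–12:25, 15:20–16:30.
Sven ∩ Viktor: 11:30–13:10, 15:05–15:50.
Sven ∩ Viktor ∩ Zara: 11:30–12:25, 15:20–15:50.
Restricted to 11:20–16:05: 11:30–12:25, 15:20–15:50.
Common window lengths: 55, 30 min; longest is 55.

55 minutes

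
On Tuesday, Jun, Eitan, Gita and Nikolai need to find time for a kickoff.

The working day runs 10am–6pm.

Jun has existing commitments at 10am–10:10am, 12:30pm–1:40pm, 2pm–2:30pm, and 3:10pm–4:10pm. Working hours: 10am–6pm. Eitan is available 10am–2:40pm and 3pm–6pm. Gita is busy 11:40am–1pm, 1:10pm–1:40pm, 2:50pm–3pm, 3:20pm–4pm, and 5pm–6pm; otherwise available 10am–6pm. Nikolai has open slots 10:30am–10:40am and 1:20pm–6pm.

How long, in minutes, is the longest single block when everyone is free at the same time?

50 minutes

Jun free within 10:00–18:00: 10:10–12:30, 13:40–14:00, 14:30–15:10, 16:10–18:00.
Gita free within 10:00–18:00: 10:00–11:40, 13:00–13:10, 13:40–14:50, 15:00–15:20, 16:00–17:00.
Jun ∩ Eitan: 10:10–12:30, 13:40–14:00, 14:30–14:40, 15:00–15:10, 16:10–18:00.
Jun ∩ Eitan ∩ Gita: 10:10–11:40, 13:40–14:00, 14:30–14:40, 15:00–15:10, 16:10–17:00.
Jun ∩ Eitan ∩ Gita ∩ Nikolai: 10:30–10:40, 13:40–14:00, 14:30–14:40, 15:00–15:10, 16:10–17:00.
Common window lengths: 10, 20, 10, 10, 50 min; longest is 50.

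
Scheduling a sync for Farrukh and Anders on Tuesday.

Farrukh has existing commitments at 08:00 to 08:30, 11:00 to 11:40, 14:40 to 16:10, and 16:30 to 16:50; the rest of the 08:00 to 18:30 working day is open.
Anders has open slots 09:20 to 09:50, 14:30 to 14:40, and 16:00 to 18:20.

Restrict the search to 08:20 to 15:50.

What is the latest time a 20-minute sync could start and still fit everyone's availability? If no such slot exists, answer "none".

Farrukh free within 08:00–18:30: 08:30–11:00, 11:40–14:40, 16:10–16:30, 16:50–18:30.
Farrukh ∩ Anders: 09:20–09:50, 14:30–14:40, 16:10–16:30, 16:50–18:20.
Restricted to 08:20–15:50: 09:20–09:50, 14:30–14:40.
Windows ≥ 20 min: 09:20–09:50.
Latest start in the last window 09:20–09:50 is 09:50 − 20 min = 09:30.

09:30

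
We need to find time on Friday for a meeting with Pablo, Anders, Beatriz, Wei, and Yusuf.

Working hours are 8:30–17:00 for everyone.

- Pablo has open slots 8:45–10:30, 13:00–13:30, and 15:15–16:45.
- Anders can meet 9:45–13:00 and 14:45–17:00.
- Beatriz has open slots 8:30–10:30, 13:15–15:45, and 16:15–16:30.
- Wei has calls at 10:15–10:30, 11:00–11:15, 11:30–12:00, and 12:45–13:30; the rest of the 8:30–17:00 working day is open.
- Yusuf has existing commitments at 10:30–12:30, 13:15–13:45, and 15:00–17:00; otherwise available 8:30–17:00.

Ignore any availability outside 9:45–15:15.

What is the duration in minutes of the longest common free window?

30 minutes

Wei free within 08:30–17:00: 08:30–10:15, 10:30–11:00, 11:15–11:30, 12:00–12:45, 13:30–17:00.
Yusuf free within 08:30–17:00: 08:30–10:30, 12:30–13:15, 13:45–15:00.
Pablo ∩ Anders: 09:45–10:30, 15:15–16:45.
Pablo ∩ Anders ∩ Beatriz: 09:45–10:30, 15:15–15:45, 16:15–16:30.
Pablo ∩ Anders ∩ Beatriz ∩ Wei: 09:45–10:15, 15:15–15:45, 16:15–16:30.
Pablo ∩ Anders ∩ Beatriz ∩ Wei ∩ Yusuf: 09:45–10:15.
Restricted to 09:45–15:15: 09:45–10:15.
Single common window of 30 minutes.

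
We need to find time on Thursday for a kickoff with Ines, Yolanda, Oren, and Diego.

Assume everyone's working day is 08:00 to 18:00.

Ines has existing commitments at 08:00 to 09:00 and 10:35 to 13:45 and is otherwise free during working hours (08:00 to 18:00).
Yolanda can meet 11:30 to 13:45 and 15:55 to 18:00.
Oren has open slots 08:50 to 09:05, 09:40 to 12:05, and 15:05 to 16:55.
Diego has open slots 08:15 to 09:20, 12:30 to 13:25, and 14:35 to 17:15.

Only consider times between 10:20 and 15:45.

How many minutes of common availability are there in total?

0 minutes

Ines free within 08:00–18:00: 09:00–10:35, 13:45–18:00.
Ines ∩ Yolanda: 15:55–18:00.
Ines ∩ Yolanda ∩ Oren: 15:55–16:55.
Ines ∩ Yolanda ∩ Oren ∩ Diego: 15:55–16:55.
Restricted to 10:20–15:45: (none).
Total common minutes: 0.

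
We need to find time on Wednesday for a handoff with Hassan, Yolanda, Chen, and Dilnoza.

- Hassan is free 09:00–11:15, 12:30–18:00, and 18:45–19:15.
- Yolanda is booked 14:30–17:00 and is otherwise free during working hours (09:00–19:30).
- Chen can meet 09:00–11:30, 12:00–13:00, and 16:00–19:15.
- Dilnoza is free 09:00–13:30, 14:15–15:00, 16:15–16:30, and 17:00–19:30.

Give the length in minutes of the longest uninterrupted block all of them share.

135 minutes

Yolanda free within 09:00–19:30: 09:00–14:30, 17:00–19:30.
Hassan ∩ Yolanda: 09:00–11:15, 12:30–14:30, 17:00–18:00, 18:45–19:15.
Hassan ∩ Yolanda ∩ Chen: 09:00–11:15, 12:30–13:00, 17:00–18:00, 18:45–19:15.
Hassan ∩ Yolanda ∩ Chen ∩ Dilnoza: 09:00–11:15, 12:30–13:00, 17:00–18:00, 18:45–19:15.
Common window lengths: 135, 30, 60, 30 min; longest is 135.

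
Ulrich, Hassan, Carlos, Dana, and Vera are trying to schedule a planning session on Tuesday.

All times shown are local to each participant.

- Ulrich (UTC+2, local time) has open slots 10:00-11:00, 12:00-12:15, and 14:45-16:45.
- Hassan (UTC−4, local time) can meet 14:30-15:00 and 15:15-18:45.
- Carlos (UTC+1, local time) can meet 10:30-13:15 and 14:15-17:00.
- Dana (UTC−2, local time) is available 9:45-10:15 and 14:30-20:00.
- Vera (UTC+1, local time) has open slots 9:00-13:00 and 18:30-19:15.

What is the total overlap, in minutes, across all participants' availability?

0 minutes

Ulrich → UTC: 08:00–09:00, 10:00–10:15, 12:45–14:45.
Hassan → UTC: 18:30–19:00, 19:15–22:45.
Carlos → UTC: 09:30–12:15, 13:15–16:00.
Dana → UTC: 11:45–12:15, 16:30–22:00.
Vera → UTC: 08:00–12:00, 17:30–18:15.
Ulrich ∩ Hassan: (none).
Ulrich ∩ Hassan ∩ Carlos: (none).
Ulrich ∩ Hassan ∩ Carlos ∩ Dana: (none).
Ulrich ∩ Hassan ∩ Carlos ∩ Dana ∩ Vera: (none).
Total common minutes: 0.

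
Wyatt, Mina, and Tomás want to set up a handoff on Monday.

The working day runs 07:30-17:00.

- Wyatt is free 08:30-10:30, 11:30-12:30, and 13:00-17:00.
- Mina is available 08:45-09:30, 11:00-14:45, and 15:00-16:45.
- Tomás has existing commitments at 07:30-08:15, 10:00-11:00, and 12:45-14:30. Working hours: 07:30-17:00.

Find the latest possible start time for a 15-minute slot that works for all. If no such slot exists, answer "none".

16:30

Tomás free within 07:30–17:00: 08:15–10:00, 11:00–12:45, 14:30–17:00.
Wyatt ∩ Mina: 08:45–09:30, 11:30–12:30, 13:00–14:45, 15:00–16:45.
Wyatt ∩ Mina ∩ Tomás: 08:45–09:30, 11:30–12:30, 14:30–14:45, 15:00–16:45.
Windows ≥ 15 min: 08:45–09:30, 11:30–12:30, 14:30–14:45, 15:00–16:45.
Latest start in the last window 15:00–16:45 is 16:45 − 15 min = 16:30.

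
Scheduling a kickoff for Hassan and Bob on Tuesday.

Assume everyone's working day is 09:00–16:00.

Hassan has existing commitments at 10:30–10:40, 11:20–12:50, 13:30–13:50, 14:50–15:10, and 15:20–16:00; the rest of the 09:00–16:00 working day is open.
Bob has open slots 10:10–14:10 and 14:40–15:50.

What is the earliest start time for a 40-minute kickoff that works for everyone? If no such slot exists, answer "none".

10:40

Hassan free within 09:00–16:00: 09:00–10:30, 10:40–11:20, 12:50–13:30, 13:50–14:50, 15:10–15:20.
Hassan ∩ Bob: 10:10–10:30, 10:40–11:20, 12:50–13:30, 13:50–14:10, 14:40–14:50, 15:10–15:20.
Windows ≥ 40 min: 10:40–11:20, 12:50–13:30.
Earliest such window starts at 10:40.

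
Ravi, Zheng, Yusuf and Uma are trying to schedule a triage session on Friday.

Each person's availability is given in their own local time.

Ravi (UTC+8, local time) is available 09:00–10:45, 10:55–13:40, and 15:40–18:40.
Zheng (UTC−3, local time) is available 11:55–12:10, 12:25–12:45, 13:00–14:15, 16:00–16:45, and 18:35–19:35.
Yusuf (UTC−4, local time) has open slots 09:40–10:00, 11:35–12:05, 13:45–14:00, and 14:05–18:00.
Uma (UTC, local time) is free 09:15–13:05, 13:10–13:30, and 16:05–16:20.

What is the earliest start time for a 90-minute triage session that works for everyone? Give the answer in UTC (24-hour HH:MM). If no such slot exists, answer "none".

none

Ravi → UTC: 01:00–02:45, 02:55–05:40, 07:40–10:40.
Zheng → UTC: 14:55–15:10, 15:25–15:45, 16:00–17:15, 19:00–19:45, 21:35–22:35.
Yusuf → UTC: 13:40–14:00, 15:35–16:05, 17:45–18:00, 18:05–22:00.
Uma → UTC: 09:15–13:05, 13:10–13:30, 16:05–16:20.
Ravi ∩ Zheng: (none).
Ravi ∩ Zheng ∩ Yusuf: (none).
Ravi ∩ Zheng ∩ Yusuf ∩ Uma: (none).
Windows ≥ 90 min: (none).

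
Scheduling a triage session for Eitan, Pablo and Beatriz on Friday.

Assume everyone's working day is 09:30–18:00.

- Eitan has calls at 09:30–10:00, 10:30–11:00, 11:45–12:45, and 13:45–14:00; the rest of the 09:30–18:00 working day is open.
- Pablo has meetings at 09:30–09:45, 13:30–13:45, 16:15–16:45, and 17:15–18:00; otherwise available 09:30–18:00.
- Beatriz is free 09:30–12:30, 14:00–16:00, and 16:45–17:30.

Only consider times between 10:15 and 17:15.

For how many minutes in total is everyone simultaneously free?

210 minutes

Eitan free within 09:30–18:00: 10:00–10:30, 11:00–11:45, 12:45–13:45, 14:00–18:00.
Pablo free within 09:30–18:00: 09:45–13:30, 13:45–16:15, 16:45–17:15.
Eitan ∩ Pablo: 10:00–10:30, 11:00–11:45, 12:45–13:30, 14:00–16:15, 16:45–17:15.
Eitan ∩ Pablo ∩ Beatriz: 10:00–10:30, 11:00–11:45, 14:00–16:00, 16:45–17:15.
Restricted to 10:15–17:15: 10:15–10:30, 11:00–11:45, 14:00–16:00, 16:45–17:15.
Total common minutes: 15 + 45 + 120 + 30 = 210.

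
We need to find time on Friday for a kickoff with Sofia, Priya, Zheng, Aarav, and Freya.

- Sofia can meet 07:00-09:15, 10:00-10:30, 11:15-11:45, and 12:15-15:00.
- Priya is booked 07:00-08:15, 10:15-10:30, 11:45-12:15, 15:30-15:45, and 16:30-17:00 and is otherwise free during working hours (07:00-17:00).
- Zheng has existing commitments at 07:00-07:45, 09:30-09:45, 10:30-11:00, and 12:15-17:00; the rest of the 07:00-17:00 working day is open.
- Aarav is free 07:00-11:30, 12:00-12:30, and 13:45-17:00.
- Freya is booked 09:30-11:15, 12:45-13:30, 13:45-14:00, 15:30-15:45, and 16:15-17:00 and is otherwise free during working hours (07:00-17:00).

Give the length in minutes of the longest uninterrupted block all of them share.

60 minutes

Priya free within 07:00–17:00: 08:15–10:15, 10:30–11:45, 12:15–15:30, 15:45–16:30.
Zheng free within 07:00–17:00: 07:45–09:30, 09:45–10:30, 11:00–12:15.
Freya free within 07:00–17:00: 07:00–09:30, 11:15–12:45, 13:30–13:45, 14:00–15:30, 15:45–16:15.
Sofia ∩ Priya: 08:15–09:15, 10:00–10:15, 11:15–11:45, 12:15–15:00.
Sofia ∩ Priya ∩ Zheng: 08:15–09:15, 10:00–10:15, 11:15–11:45.
Sofia ∩ Priya ∩ Zheng ∩ Aarav: 08:15–09:15, 10:00–10:15, 11:15–11:30.
Sofia ∩ Priya ∩ Zheng ∩ Aarav ∩ Freya: 08:15–09:15, 11:15–11:30.
Common window lengths: 60, 15 min; longest is 60.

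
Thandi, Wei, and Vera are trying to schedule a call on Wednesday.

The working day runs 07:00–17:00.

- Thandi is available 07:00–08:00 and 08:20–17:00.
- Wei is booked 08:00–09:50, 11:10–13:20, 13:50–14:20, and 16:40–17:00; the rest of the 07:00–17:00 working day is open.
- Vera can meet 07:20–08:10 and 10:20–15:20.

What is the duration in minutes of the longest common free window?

Wei free within 07:00–17:00: 07:00–08:00, 09:50–11:10, 13:20–13:50, 14:20–16:40.
Thandi ∩ Wei: 07:00–08:00, 09:50–11:10, 13:20–13:50, 14:20–16:40.
Thandi ∩ Wei ∩ Vera: 07:20–08:00, 10:20–11:10, 13:20–13:50, 14:20–15:20.
Common window lengths: 40, 50, 30, 60 min; longest is 60.

60 minutes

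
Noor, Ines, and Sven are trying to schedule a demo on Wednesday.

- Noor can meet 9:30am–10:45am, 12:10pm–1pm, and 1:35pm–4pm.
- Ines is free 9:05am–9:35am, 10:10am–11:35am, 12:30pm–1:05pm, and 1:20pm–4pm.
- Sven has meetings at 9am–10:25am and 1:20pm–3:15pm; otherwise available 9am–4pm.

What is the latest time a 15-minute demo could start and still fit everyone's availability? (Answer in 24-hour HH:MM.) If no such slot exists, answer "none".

15:45

Sven free within 09:00–16:00: 10:25–13:20, 15:15–16:00.
Noor ∩ Ines: 09:30–09:35, 10:10–10:45, 12:30–13:00, 13:35–16:00.
Noor ∩ Ines ∩ Sven: 10:25–10:45, 12:30–13:00, 15:15–16:00.
Windows ≥ 15 min: 10:25–10:45, 12:30–13:00, 15:15–16:00.
Latest start in the last window 15:15–16:00 is 16:00 − 15 min = 15:45.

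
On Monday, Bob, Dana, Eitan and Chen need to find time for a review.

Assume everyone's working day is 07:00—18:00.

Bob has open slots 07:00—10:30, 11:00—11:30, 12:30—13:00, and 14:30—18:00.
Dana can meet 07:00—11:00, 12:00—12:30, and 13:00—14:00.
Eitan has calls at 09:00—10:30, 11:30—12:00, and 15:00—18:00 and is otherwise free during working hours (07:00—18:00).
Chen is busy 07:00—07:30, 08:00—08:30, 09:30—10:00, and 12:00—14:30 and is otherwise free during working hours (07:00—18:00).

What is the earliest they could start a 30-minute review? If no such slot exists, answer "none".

Eitan free within 07:00–18:00: 07:00–09:00, 10:30–11:30, 12:00–15:00.
Chen free within 07:00–18:00: 07:30–08:00, 08:30–09:30, 10:00–12:00, 14:30–18:00.
Bob ∩ Dana: 07:00–10:30.
Bob ∩ Dana ∩ Eitan: 07:00–09:00.
Bob ∩ Dana ∩ Eitan ∩ Chen: 07:30–08:00, 08:30–09:00.
Windows ≥ 30 min: 07:30–08:00, 08:30–09:00.
Earliest such window starts at 07:30.

07:30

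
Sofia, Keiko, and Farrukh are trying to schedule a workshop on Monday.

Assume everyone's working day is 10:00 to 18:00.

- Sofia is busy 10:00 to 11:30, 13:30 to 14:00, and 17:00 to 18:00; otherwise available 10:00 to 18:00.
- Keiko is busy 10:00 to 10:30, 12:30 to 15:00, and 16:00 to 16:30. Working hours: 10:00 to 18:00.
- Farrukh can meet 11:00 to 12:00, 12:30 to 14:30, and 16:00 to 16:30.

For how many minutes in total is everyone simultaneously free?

Sofia free within 10:00–18:00: 11:30–13:30, 14:00–17:00.
Keiko free within 10:00–18:00: 10:30–12:30, 15:00–16:00, 16:30–18:00.
Sofia ∩ Keiko: 11:30–12:30, 15:00–16:00, 16:30–17:00.
Sofia ∩ Keiko ∩ Farrukh: 11:30–12:00.
Total common minutes: 30.

30 minutes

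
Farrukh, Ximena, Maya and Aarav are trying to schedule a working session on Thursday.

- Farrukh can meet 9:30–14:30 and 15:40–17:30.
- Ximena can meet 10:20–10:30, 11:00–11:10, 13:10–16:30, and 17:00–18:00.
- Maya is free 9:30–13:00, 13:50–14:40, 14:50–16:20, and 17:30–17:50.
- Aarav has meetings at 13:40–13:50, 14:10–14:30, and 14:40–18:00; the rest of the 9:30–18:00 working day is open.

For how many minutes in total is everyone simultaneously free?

Aarav free within 09:30–18:00: 09:30–13:40, 13:50–14:10, 14:30–14:40.
Farrukh ∩ Ximena: 10:20–10:30, 11:00–11:10, 13:10–14:30, 15:40–16:30, 17:00–17:30.
Farrukh ∩ Ximena ∩ Maya: 10:20–10:30, 11:00–11:10, 13:50–14:30, 15:40–16:20.
Farrukh ∩ Ximena ∩ Maya ∩ Aarav: 10:20–10:30, 11:00–11:10, 13:50–14:10.
Total common minutes: 10 + 10 + 20 = 40.

40 minutes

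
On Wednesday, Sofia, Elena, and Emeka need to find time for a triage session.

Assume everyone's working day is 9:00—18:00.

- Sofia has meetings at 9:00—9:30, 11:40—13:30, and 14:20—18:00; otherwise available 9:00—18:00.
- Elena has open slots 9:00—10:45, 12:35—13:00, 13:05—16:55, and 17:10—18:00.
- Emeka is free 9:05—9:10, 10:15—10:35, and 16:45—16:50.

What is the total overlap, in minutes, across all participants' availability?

Sofia free within 09:00–18:00: 09:30–11:40, 13:30–14:20.
Sofia ∩ Elena: 09:30–10:45, 13:30–14:20.
Sofia ∩ Elena ∩ Emeka: 10:15–10:35.
Total common minutes: 20.

20 minutes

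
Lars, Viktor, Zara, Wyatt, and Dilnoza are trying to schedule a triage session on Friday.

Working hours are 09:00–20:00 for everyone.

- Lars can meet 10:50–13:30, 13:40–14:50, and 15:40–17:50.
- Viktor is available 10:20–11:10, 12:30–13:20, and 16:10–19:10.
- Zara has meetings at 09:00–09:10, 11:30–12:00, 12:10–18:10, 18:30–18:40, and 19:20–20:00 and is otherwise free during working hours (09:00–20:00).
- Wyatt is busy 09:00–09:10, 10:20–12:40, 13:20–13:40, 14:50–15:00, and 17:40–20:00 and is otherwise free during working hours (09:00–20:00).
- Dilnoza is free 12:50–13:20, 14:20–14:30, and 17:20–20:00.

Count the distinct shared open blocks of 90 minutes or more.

0

Zara free within 09:00–20:00: 09:10–11:30, 12:00–12:10, 18:10–18:30, 18:40–19:20.
Wyatt free within 09:00–20:00: 09:10–10:20, 12:40–13:20, 13:40–14:50, 15:00–17:40.
Lars ∩ Viktor: 10:50–11:10, 12:30–13:20, 16:10–17:50.
Lars ∩ Viktor ∩ Zara: 10:50–11:10.
Lars ∩ Viktor ∩ Zara ∩ Wyatt: (none).
Lars ∩ Viktor ∩ Zara ∩ Wyatt ∩ Dilnoza: (none).
Windows ≥ 90 min: (none).
That's 0 windows.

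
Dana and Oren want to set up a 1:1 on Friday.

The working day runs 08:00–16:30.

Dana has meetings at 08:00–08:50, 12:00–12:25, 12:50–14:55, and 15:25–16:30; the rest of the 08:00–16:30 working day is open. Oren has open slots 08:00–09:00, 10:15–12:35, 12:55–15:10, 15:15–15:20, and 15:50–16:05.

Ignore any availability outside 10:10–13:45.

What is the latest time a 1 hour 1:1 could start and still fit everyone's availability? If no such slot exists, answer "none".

Dana free within 08:00–16:30: 08:50–12:00, 12:25–12:50, 14:55–15:25.
Dana ∩ Oren: 08:50–09:00, 10:15–12:00, 12:25–12:35, 14:55–15:10, 15:15–15:20.
Restricted to 10:10–13:45: 10:15–12:00, 12:25–12:35.
Windows ≥ 60 min: 10:15–12:00.
Latest start in the last window 10:15–12:00 is 12:00 − 60 min = 11:00.

11:00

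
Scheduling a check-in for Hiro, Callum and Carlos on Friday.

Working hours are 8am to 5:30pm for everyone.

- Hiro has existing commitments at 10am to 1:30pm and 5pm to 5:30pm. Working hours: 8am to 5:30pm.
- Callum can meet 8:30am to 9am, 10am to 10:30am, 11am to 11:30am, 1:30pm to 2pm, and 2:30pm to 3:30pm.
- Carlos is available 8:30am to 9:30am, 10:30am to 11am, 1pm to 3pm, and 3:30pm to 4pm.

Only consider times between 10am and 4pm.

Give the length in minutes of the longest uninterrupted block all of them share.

Hiro free within 08:00–17:30: 08:00–10:00, 13:30–17:00.
Hiro ∩ Callum: 08:30–09:00, 13:30–14:00, 14:30–15:30.
Hiro ∩ Callum ∩ Carlos: 08:30–09:00, 13:30–14:00, 14:30–15:00.
Restricted to 10:00–16:00: 13:30–14:00, 14:30–15:00.
Common window lengths: 30, 30 min; longest is 30.

30 minutes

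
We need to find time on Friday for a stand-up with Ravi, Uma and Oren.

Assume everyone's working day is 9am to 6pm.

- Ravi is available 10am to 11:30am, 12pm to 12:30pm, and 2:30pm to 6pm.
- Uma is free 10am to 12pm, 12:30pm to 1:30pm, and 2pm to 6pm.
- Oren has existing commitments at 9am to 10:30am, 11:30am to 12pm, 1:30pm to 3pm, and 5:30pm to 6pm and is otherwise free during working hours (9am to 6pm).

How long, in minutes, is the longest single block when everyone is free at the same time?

Oren free within 09:00–18:00: 10:30–11:30, 12:00–13:30, 15:00–17:30.
Ravi ∩ Uma: 10:00–11:30, 14:30–18:00.
Ravi ∩ Uma ∩ Oren: 10:30–11:30, 15:00–17:30.
Common window lengths: 60, 150 min; longest is 150.

150 minutes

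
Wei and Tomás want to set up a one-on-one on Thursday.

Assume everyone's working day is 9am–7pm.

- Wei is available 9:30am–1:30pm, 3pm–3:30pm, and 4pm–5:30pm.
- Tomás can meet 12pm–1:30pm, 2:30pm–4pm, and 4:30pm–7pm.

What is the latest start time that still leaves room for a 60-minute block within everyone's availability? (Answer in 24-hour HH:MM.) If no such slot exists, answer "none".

Wei ∩ Tomás: 12:00–13:30, 15:00–15:30, 16:30–17:30.
Windows ≥ 60 min: 12:00–13:30, 16:30–17:30.
Latest start in the last window 16:30–17:30 is 17:30 − 60 min = 16:30.

16:30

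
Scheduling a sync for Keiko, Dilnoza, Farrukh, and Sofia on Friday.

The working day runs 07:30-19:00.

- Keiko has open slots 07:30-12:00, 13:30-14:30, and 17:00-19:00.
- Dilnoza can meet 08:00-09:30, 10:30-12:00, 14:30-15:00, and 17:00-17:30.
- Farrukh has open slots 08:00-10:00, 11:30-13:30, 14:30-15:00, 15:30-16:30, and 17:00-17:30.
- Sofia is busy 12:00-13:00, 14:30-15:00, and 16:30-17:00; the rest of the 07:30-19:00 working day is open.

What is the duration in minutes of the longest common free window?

90 minutes

Sofia free within 07:30–19:00: 07:30–12:00, 13:00–14:30, 15:00–16:30, 17:00–19:00.
Keiko ∩ Dilnoza: 08:00–09:30, 10:30–12:00, 17:00–17:30.
Keiko ∩ Dilnoza ∩ Farrukh: 08:00–09:30, 11:30–12:00, 17:00–17:30.
Keiko ∩ Dilnoza ∩ Farrukh ∩ Sofia: 08:00–09:30, 11:30–12:00, 17:00–17:30.
Common window lengths: 90, 30, 30 min; longest is 90.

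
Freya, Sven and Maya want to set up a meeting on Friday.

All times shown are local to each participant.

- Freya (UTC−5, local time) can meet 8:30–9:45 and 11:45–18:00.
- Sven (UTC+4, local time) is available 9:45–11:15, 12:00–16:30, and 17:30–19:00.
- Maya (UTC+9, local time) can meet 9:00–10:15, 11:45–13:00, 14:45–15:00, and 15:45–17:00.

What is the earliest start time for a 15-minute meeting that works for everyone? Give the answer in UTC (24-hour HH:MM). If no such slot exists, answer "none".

Freya → UTC: 13:30–14:45, 16:45–23:00.
Sven → UTC: 05:45–07:15, 08:00–12:30, 13:30–15:00.
Maya → UTC: 00:00–01:15, 02:45–04:00, 05:45–06:00, 06:45–08:00.
Freya ∩ Sven: 13:30–14:45.
Freya ∩ Sven ∩ Maya: (none).
Windows ≥ 15 min: (none).

none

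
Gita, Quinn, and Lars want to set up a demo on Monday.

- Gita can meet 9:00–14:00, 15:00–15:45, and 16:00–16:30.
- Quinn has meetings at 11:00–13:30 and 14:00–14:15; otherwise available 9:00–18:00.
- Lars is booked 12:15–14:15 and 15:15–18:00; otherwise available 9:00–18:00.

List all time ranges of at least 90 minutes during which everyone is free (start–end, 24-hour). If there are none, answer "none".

Quinn free within 09:00–18:00: 09:00–11:00, 13:30–14:00, 14:15–18:00.
Lars free within 09:00–18:00: 09:00–12:15, 14:15–15:15.
Gita ∩ Quinn: 09:00–11:00, 13:30–14:00, 15:00–15:45, 16:00–16:30.
Gita ∩ Quinn ∩ Lars: 09:00–11:00, 15:00–15:15.
Windows ≥ 90 min: 09:00–11:00.

09:00–11:00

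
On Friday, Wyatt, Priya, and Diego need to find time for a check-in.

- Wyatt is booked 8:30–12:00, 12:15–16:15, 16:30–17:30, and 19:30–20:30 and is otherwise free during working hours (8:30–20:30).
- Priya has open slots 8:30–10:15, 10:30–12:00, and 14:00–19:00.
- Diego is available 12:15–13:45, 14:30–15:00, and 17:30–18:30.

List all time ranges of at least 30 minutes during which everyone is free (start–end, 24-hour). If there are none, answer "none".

Wyatt free within 08:30–20:30: 12:00–12:15, 16:15–16:30, 17:30–19:30.
Wyatt ∩ Priya: 16:15–16:30, 17:30–19:00.
Wyatt ∩ Priya ∩ Diego: 17:30–18:30.
Windows ≥ 30 min: 17:30–18:30.

17:30–18:30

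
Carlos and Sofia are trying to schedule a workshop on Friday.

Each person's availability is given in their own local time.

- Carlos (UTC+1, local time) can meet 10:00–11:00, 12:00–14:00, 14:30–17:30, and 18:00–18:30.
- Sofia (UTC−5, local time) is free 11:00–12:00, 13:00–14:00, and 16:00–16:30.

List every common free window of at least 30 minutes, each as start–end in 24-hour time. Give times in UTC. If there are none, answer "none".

16:00–16:30

Carlos → UTC: 09:00–10:00, 11:00–13:00, 13:30–16:30, 17:00–17:30.
Sofia → UTC: 16:00–17:00, 18:00–19:00, 21:00–21:30.
Carlos ∩ Sofia: 16:00–16:30.
Windows ≥ 30 min: 16:00–16:30.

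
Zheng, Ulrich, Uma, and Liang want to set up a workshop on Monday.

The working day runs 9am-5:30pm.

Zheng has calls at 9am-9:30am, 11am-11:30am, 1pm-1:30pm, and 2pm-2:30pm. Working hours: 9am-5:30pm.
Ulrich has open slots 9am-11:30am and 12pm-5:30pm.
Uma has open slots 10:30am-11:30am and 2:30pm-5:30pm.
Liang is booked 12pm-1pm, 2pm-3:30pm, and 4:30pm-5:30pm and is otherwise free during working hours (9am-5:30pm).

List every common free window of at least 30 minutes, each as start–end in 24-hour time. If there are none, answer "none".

Zheng free within 09:00–17:30: 09:30–11:00, 11:30–13:00, 13:30–14:00, 14:30–17:30.
Liang free within 09:00–17:30: 09:00–12:00, 13:00–14:00, 15:30–16:30.
Zheng ∩ Ulrich: 09:30–11:00, 12:00–13:00, 13:30–14:00, 14:30–17:30.
Zheng ∩ Ulrich ∩ Uma: 10:30–11:00, 14:30–17:30.
Zheng ∩ Ulrich ∩ Uma ∩ Liang: 10:30–11:00, 15:30–16:30.
Windows ≥ 30 min: 10:30–11:00, 15:30–16:30.

10:30–11:00, 15:30–16:30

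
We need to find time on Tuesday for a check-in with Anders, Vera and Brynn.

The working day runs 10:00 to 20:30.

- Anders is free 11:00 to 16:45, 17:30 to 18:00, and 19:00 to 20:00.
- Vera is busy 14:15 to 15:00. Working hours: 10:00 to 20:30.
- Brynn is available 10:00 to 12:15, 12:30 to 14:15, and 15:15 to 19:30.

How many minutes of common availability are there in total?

Vera free within 10:00–20:30: 10:00–14:15, 15:00–20:30.
Anders ∩ Vera: 11:00–14:15, 15:00–16:45, 17:30–18:00, 19:00–20:00.
Anders ∩ Vera ∩ Brynn: 11:00–12:15, 12:30–14:15, 15:15–16:45, 17:30–18:00, 19:00–19:30.
Total common minutes: 75 + 105 + 90 + 30 + 30 = 330.

330 minutes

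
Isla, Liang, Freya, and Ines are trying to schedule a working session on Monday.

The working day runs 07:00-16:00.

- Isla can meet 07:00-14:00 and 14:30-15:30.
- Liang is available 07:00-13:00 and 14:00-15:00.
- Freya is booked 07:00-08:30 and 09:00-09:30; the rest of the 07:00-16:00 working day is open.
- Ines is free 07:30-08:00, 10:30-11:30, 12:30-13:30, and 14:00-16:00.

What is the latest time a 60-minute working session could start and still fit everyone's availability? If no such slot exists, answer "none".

Freya free within 07:00–16:00: 08:30–09:00, 09:30–16:00.
Isla ∩ Liang: 07:00–13:00, 14:30–15:00.
Isla ∩ Liang ∩ Freya: 08:30–09:00, 09:30–13:00, 14:30–15:00.
Isla ∩ Liang ∩ Freya ∩ Ines: 10:30–11:30, 12:30–13:00, 14:30–15:00.
Windows ≥ 60 min: 10:30–11:30.
Latest start in the last window 10:30–11:30 is 11:30 − 60 min = 10:30.

10:30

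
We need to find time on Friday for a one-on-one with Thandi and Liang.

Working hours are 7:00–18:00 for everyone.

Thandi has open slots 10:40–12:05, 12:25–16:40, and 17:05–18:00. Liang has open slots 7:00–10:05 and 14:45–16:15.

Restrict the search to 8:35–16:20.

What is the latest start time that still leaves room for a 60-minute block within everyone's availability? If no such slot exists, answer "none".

15:15

Thandi ∩ Liang: 14:45–16:15.
Restricted to 08:35–16:20: 14:45–16:15.
Windows ≥ 60 min: 14:45–16:15.
Latest start in the last window 14:45–16:15 is 16:15 − 60 min = 15:15.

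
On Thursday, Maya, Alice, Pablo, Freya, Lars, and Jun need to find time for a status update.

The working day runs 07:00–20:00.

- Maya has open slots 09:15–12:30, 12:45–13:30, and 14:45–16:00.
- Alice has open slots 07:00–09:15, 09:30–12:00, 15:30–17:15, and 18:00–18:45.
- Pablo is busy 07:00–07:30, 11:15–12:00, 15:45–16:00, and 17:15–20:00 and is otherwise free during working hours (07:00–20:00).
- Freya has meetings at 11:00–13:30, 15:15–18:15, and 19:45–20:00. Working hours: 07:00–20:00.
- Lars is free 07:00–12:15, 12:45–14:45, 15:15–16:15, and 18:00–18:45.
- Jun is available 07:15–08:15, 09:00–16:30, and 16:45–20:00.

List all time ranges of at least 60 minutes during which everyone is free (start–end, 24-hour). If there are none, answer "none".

Pablo free within 07:00–20:00: 07:30–11:15, 12:00–15:45, 16:00–17:15.
Freya free within 07:00–20:00: 07:00–11:00, 13:30–15:15, 18:15–19:45.
Maya ∩ Alice: 09:30–12:00, 15:30–16:00.
Maya ∩ Alice ∩ Pablo: 09:30–11:15, 15:30–15:45.
Maya ∩ Alice ∩ Pablo ∩ Freya: 09:30–11:00.
Maya ∩ Alice ∩ Pablo ∩ Freya ∩ Lars: 09:30–11:00.
Maya ∩ Alice ∩ Pablo ∩ Freya ∩ Lars ∩ Jun: 09:30–11:00.
Windows ≥ 60 min: 09:30–11:00.

09:30–11:00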